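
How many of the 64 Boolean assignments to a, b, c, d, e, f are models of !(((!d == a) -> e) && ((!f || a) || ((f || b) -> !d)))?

Initial set: {!(((!d == a) -> e) && ((!f || a) || ((f || b) -> !d)))}.
!(((!d == a) -> e) && ((!f || a) || ((f || b) -> !d))): β-rule — branch into !((!d == a) -> e)  //  !((!f || a) || ((f || b) -> !d)).
  branch 1 (add !((!d == a) -> e)):
    !((!d == a) -> e): α-rule — add (!d == a), !e.
    (!d == a): β-rule — branch into !d, a  //  !!d, !a.
      branch 1.1 (add !d, a):
        ○ open, literals {a=true, d=false, e=false}.
      branch 1.2 (add !!d, !a):
        ○ open, literals {a=false, d=true, e=false}.
  branch 2 (add !((!f || a) || ((f || b) -> !d))):
    !((!f || a) || ((f || b) -> !d)): α-rule — add !(!f || a), !((f || b) -> !d).
    !(!f || a): α-rule — add !!f, !a.
    !((f || b) -> !d): α-rule — add (f || b), !!d.
    (f || b): β-rule — branch into f  //  b.
      branch 2.1 (add f):
        ○ open, literals {a=false, d=true, f=true}.
      branch 2.2 (add b):
        ○ open, literals {a=false, b=true, d=true, f=true}.
0 branches closed, 4 open.
Each open branch fixes some atoms; the unmentioned ones are free. Counting distinct full assignments: branch {a=true, d=false, e=false} (b, c, f) contributes 8 new; branch {a=false, d=true, e=false} (b, c, f) contributes 8 new; branch {a=false, d=true, f=true} (b, c, e) contributes 4 new; branch {a=false, b=true, d=true, f=true} (c, e) contributes 0 new. Total: 20.

20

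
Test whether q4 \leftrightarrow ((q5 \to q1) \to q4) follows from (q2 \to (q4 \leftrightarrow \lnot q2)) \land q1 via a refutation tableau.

Initial set: {((q2 \to (q4 \leftrightarrow \lnot q2)) \land q1); \lnot (q4 \leftrightarrow ((q5 \to q1) \to q4))}.
((q2 \to (q4 \leftrightarrow \lnot q2)) \land q1): α-rule — add (q2 \to (q4 \leftrightarrow \lnot q2)), q1.
\lnot (q4 \leftrightarrow ((q5 \to q1) \to q4)): β-rule — branch into q4, \lnot ((q5 \to q1) \to q4)  //  \lnot q4, ((q5 \to q1) \to q4).
  branch 1 (add q4, \lnot ((q5 \to q1) \to q4)):
    \lnot ((q5 \to q1) \to q4): α-rule — add (q5 \to q1), \lnot q4.
    × closes — contains both q4 and \lnot q4.
  branch 2 (add \lnot q4, ((q5 \to q1) \to q4)):
    (q2 \to (q4 \leftrightarrow \lnot q2)): β-rule — branch into \lnot q2  //  (q4 \leftrightarrow \lnot q2).
      branch 2.1 (add \lnot q2):
        ((q5 \to q1) \to q4): β-rule — branch into \lnot (q5 \to q1)  //  q4.
          branch 2.1.1 (add \lnot (q5 \to q1)):
            \lnot (q5 \to q1): α-rule — add q5, \lnot q1.
            × closes — contains both q1 and \lnot q1.
          branch 2.1.2 (add q4):
            × closes — contains both q4 and \lnot q4.
      branch 2.2 (add (q4 \leftrightarrow \lnot q2)):
        ((q5 \to q1) \to q4): β-rule — branch into \lnot (q5 \to q1)  //  q4.
          branch 2.2.1 (add \lnot (q5 \to q1)):
            \lnot (q5 \to q1): α-rule — add q5, \lnot q1.
            × closes — contains both q1 and \lnot q1.
          branch 2.2.2 (add q4):
            × closes — contains both q4 and \lnot q4.
All 5 branches close.
Every branch closed, so the premises entail the conclusion.

Yes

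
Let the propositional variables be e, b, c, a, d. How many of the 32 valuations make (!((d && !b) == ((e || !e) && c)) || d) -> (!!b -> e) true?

26

Initial set: {((!((d && !b) == ((e || !e) && c)) || d) -> (!!b -> e))}.
((!((d && !b) == ((e || !e) && c)) || d) -> (!!b -> e)): β-rule — branch into !(!((d && !b) == ((e || !e) && c)) || d)  //  (!!b -> e).
  branch 1 (add !(!((d && !b) == ((e || !e) && c)) || d)):
    !(!((d && !b) == ((e || !e) && c)) || d): α-rule — add !!((d && !b) == ((e || !e) && c)), !d.
    !!((d && !b) == ((e || !e) && c)): β-rule — branch into (d && !b), ((e || !e) && c)  //  !(d && !b), !((e || !e) && c).
      branch 1.1 (add (d && !b), ((e || !e) && c)):
        (d && !b): α-rule — add d, !b.
        × closes — contains both d and !d.
      branch 1.2 (add !(d && !b), !((e || !e) && c)):
        !(d && !b): β-rule — branch into !d  //  !!b.
          branch 1.2.1 (add !d):
            !((e || !e) && c): β-rule — branch into !(e || !e)  //  !c.
              branch 1.2.1.1 (add !(e || !e)):
                !(e || !e): α-rule — add !e, !!e.
                × closes — contains both e and !e.
              branch 1.2.1.2 (add !c):
                ○ open, literals {c=false, d=false}.
          branch 1.2.2 (add !!b):
            !((e || !e) && c): β-rule — branch into !(e || !e)  //  !c.
              branch 1.2.2.1 (add !(e || !e)):
                !(e || !e): α-rule — add !e, !!e.
                × closes — contains both e and !e.
              branch 1.2.2.2 (add !c):
                ○ open, literals {b=true, c=false, d=false}.
  branch 2 (add (!!b -> e)):
    (!!b -> e): β-rule — branch into !!!b  //  e.
      branch 2.1 (add !!!b):
        !!!b: drop double negation, giving !b.
        ○ open, literals {b=false}.
      branch 2.2 (add e):
        ○ open, literals {e=true}.
3 branches closed, 4 open.
Each open branch fixes some atoms; the unmentioned ones are free. Counting distinct full assignments: branch {c=false, d=false} (e, b, a) contributes 8 new; branch {b=true, c=false, d=false} (e, a) contributes 0 new; branch {b=false} (e, c, a, d) contributes 12 new; branch {e=true} (b, c, a, d) contributes 6 new. Total: 26.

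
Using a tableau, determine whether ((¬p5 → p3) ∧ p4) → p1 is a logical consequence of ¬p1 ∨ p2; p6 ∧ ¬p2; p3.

No

Initial set: {(¬p1 ∨ p2); (p6 ∧ ¬p2); p3; ¬(((¬p5 → p3) ∧ p4) → p1)}.
(p6 ∧ ¬p2): α-rule — add p6, ¬p2.
¬(((¬p5 → p3) ∧ p4) → p1): α-rule — add ((¬p5 → p3) ∧ p4), ¬p1.
((¬p5 → p3) ∧ p4): α-rule — add (¬p5 → p3), p4.
(¬p1 ∨ p2): β-rule — branch into ¬p1  //  p2.
  branch 1 (add ¬p1):
    (¬p5 → p3): β-rule — branch into ¬¬p5  //  p3.
      branch 1.1 (add ¬¬p5):
        ○ open, literals {p1=F, p2=F, p3=T, p4=T, p5=T, p6=T}.
      branch 1.2 (add p3):
        ○ open, literals {p1=F, p2=F, p3=T, p4=T, p6=T}.
  branch 2 (add p2):
    × closes — contains both p2 and ¬p2.
1 branch closed, 2 open.
An open branch gives a countermodel: p1=F, p2=F, p3=T, p4=T, p5=T, p6=T (unmentioned atoms arbitrary); the premises hold there but the conclusion fails.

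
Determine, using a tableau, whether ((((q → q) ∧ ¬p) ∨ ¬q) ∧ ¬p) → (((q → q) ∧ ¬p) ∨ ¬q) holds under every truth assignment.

Valid

Assume the negation and expand:
Initial set: {¬(((((q → q) ∧ ¬p) ∨ ¬q) ∧ ¬p) → (((q → q) ∧ ¬p) ∨ ¬q))}.
¬(((((q → q) ∧ ¬p) ∨ ¬q) ∧ ¬p) → (((q → q) ∧ ¬p) ∨ ¬q)): α-rule — add ((((q → q) ∧ ¬p) ∨ ¬q) ∧ ¬p), ¬(((q → q) ∧ ¬p) ∨ ¬q).
((((q → q) ∧ ¬p) ∨ ¬q) ∧ ¬p): α-rule — add (((q → q) ∧ ¬p) ∨ ¬q), ¬p.
¬(((q → q) ∧ ¬p) ∨ ¬q): α-rule — add ¬((q → q) ∧ ¬p), ¬¬q.
(((q → q) ∧ ¬p) ∨ ¬q): β-rule — branch into ((q → q) ∧ ¬p)  //  ¬q.
  branch 1 (add ((q → q) ∧ ¬p)):
    ((q → q) ∧ ¬p): α-rule — add (q → q), ¬p.
    ¬((q → q) ∧ ¬p): β-rule — branch into ¬(q → q)  //  ¬¬p.
      branch 1.1 (add ¬(q → q)):
        ¬(q → q): α-rule — add q, ¬q.
        × closes — contains both q and ¬q.
      branch 1.2 (add ¬¬p):
        × closes — contains both p and ¬p.
  branch 2 (add ¬q):
    × closes — contains both q and ¬q.
All 3 branches close.
Every branch closed, so the negation is unsatisfiable and the formula is valid.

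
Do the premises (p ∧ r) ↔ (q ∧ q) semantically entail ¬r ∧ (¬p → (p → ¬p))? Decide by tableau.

No

Initial set: {((p ∧ r) ↔ (q ∧ q)); ¬(¬r ∧ (¬p → (p → ¬p)))}.
((p ∧ r) ↔ (q ∧ q)): β-rule — branch into (p ∧ r), (q ∧ q)  //  ¬(p ∧ r), ¬(q ∧ q).
  branch 1 (add (p ∧ r), (q ∧ q)):
    (p ∧ r): α-rule — add p, r.
    (q ∧ q): α-rule — add q, q.
    ¬(¬r ∧ (¬p → (p → ¬p))): β-rule — branch into ¬¬r  //  ¬(¬p → (p → ¬p)).
      branch 1.1 (add ¬¬r):
        ○ open, literals {p=true, q=true, r=true}.
      branch 1.2 (add ¬(¬p → (p → ¬p))):
        ¬(¬p → (p → ¬p)): α-rule — add ¬p, ¬(p → ¬p).
        × closes — contains both p and ¬p.
  branch 2 (add ¬(p ∧ r), ¬(q ∧ q)):
    ¬(¬r ∧ (¬p → (p → ¬p))): β-rule — branch into ¬¬r  //  ¬(¬p → (p → ¬p)).
      branch 2.1 (add ¬¬r):
        ¬(p ∧ r): β-rule — branch into ¬p  //  ¬r.
          branch 2.1.1 (add ¬p):
            ¬(q ∧ q): β-rule — branch into ¬q  //  ¬q.
              branch 2.1.1.1 (add ¬q):
                ○ open, literals {p=false, q=false, r=true}.
              branch 2.1.1.2 (add ¬q):
                ○ open, literals {p=false, q=false, r=true}.
          branch 2.1.2 (add ¬r):
            × closes — contains both r and ¬r.
      branch 2.2 (add ¬(¬p → (p → ¬p))):
        ¬(¬p → (p → ¬p)): α-rule — add ¬p, ¬(p → ¬p).
        ¬(p → ¬p): α-rule — add p, ¬¬p.
        × closes — contains both p and ¬p.
3 branches closed, 3 open.
An open branch gives a countermodel: p=true, q=true, r=true (unmentioned atoms arbitrary); the premises hold there but the conclusion fails.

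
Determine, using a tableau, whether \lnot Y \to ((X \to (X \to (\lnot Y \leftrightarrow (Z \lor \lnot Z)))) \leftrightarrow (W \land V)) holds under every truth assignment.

Not valid

Assume the negation and expand:
Initial set: {\lnot (\lnot Y \to ((X \to (X \to (\lnot Y \leftrightarrow (Z \lor \lnot Z)))) \leftrightarrow (W \land V)))}.
\lnot (\lnot Y \to ((X \to (X \to (\lnot Y \leftrightarrow (Z \lor \lnot Z)))) \leftrightarrow (W \land V))): α-rule — add \lnot Y, \lnot ((X \to (X \to (\lnot Y \leftrightarrow (Z \lor \lnot Z)))) \leftrightarrow (W \land V)).
\lnot ((X \to (X \to (\lnot Y \leftrightarrow (Z \lor \lnot Z)))) \leftrightarrow (W \land V)): β-rule — branch into (X \to (X \to (\lnot Y \leftrightarrow (Z \lor \lnot Z)))), \lnot (W \land V)  //  \lnot (X \to (X \to (\lnot Y \leftrightarrow (Z \lor \lnot Z)))), (W \land V).
  branch 1 (add (X \to (X \to (\lnot Y \leftrightarrow (Z \lor \lnot Z)))), \lnot (W \land V)):
    (X \to (X \to (\lnot Y \leftrightarrow (Z \lor \lnot Z)))): β-rule — branch into \lnot X  //  (X \to (\lnot Y \leftrightarrow (Z \lor \lnot Z))).
      branch 1.1 (add \lnot X):
        \lnot (W \land V): β-rule — branch into \lnot W  //  \lnot V.
          branch 1.1.1 (add \lnot W):
            ○ open, literals {W=0, X=0, Y=0}.
          branch 1.1.2 (add \lnot V):
            ○ open, literals {V=0, X=0, Y=0}.
      branch 1.2 (add (X \to (\lnot Y \leftrightarrow (Z \lor \lnot Z)))):
        \lnot (W \land V): β-rule — branch into \lnot W  //  \lnot V.
          branch 1.2.1 (add \lnot W):
            (X \to (\lnot Y \leftrightarrow (Z \lor \lnot Z))): β-rule — branch into \lnot X  //  (\lnot Y \leftrightarrow (Z \lor \lnot Z)).
              branch 1.2.1.1 (add \lnot X):
                ○ open, literals {W=0, X=0, Y=0}.
              branch 1.2.1.2 (add (\lnot Y \leftrightarrow (Z \lor \lnot Z))):
                (\lnot Y \leftrightarrow (Z \lor \lnot Z)): β-rule — branch into \lnot Y, (Z \lor \lnot Z)  //  \lnot \lnot Y, \lnot (Z \lor \lnot Z).
                  branch 1.2.1.2.1 (add \lnot Y, (Z \lor \lnot Z)):
                    (Z \lor \lnot Z): β-rule — branch into Z  //  \lnot Z.
                      branch 1.2.1.2.1.1 (add Z):
                        ○ open, literals {W=0, Y=0, Z=1}.
                      branch 1.2.1.2.1.2 (add \lnot Z):
                        ○ open, literals {W=0, Y=0, Z=0}.
                  branch 1.2.1.2.2 (add \lnot \lnot Y, \lnot (Z \lor \lnot Z)):
                    × closes — contains both Y and \lnot Y.
          branch 1.2.2 (add \lnot V):
            (X \to (\lnot Y \leftrightarrow (Z \lor \lnot Z))): β-rule — branch into \lnot X  //  (\lnot Y \leftrightarrow (Z \lor \lnot Z)).
              branch 1.2.2.1 (add \lnot X):
                ○ open, literals {V=0, X=0, Y=0}.
              branch 1.2.2.2 (add (\lnot Y \leftrightarrow (Z \lor \lnot Z))):
                (\lnot Y \leftrightarrow (Z \lor \lnot Z)): β-rule — branch into \lnot Y, (Z \lor \lnot Z)  //  \lnot \lnot Y, \lnot (Z \lor \lnot Z).
                  branch 1.2.2.2.1 (add \lnot Y, (Z \lor \lnot Z)):
                    (Z \lor \lnot Z): β-rule — branch into Z  //  \lnot Z.
                      branch 1.2.2.2.1.1 (add Z):
                        ○ open, literals {V=0, Y=0, Z=1}.
                      branch 1.2.2.2.1.2 (add \lnot Z):
                        ○ open, literals {V=0, Y=0, Z=0}.
                  branch 1.2.2.2.2 (add \lnot \lnot Y, \lnot (Z \lor \lnot Z)):
                    × closes — contains both Y and \lnot Y.
  branch 2 (add \lnot (X \to (X \to (\lnot Y \leftrightarrow (Z \lor \lnot Z)))), (W \land V)):
    \lnot (X \to (X \to (\lnot Y \leftrightarrow (Z \lor \lnot Z)))): α-rule — add X, \lnot (X \to (\lnot Y \leftrightarrow (Z \lor \lnot Z))).
    (W \land V): α-rule — add W, V.
    \lnot (X \to (\lnot Y \leftrightarrow (Z \lor \lnot Z))): α-rule — add X, \lnot (\lnot Y \leftrightarrow (Z \lor \lnot Z)).
    \lnot (\lnot Y \leftrightarrow (Z \lor \lnot Z)): β-rule — branch into \lnot Y, \lnot (Z \lor \lnot Z)  //  \lnot \lnot Y, (Z \lor \lnot Z).
      branch 2.1 (add \lnot Y, \lnot (Z \lor \lnot Z)):
        \lnot (Z \lor \lnot Z): α-rule — add \lnot Z, \lnot \lnot Z.
        × closes — contains both Z and \lnot Z.
      branch 2.2 (add \lnot \lnot Y, (Z \lor \lnot Z)):
        × closes — contains both Y and \lnot Y.
4 branches closed, 8 open.
An open branch gives a countermodel: W=0, X=0, Y=0 (unmentioned atoms arbitrary); under it the original formula is false.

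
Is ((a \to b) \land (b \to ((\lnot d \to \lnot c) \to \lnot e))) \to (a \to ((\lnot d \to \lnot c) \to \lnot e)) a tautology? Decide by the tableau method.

Valid

Assume the negation and expand:
Initial set: {F (((a \to b) \land (b \to ((\lnot d \to \lnot c) \to \lnot e))) \to (a \to ((\lnot d \to \lnot c) \to \lnot e)))}.
F (((a \to b) \land (b \to ((\lnot d \to \lnot c) \to \lnot e))) \to (a \to ((\lnot d \to \lnot c) \to \lnot e))): α-rule — add T ((a \to b) \land (b \to ((\lnot d \to \lnot c) \to \lnot e))), F (a \to ((\lnot d \to \lnot c) \to \lnot e)).
T ((a \to b) \land (b \to ((\lnot d \to \lnot c) \to \lnot e))): α-rule — add T (a \to b), T (b \to ((\lnot d \to \lnot c) \to \lnot e)).
F (a \to ((\lnot d \to \lnot c) \to \lnot e)): α-rule — add T a, F ((\lnot d \to \lnot c) \to \lnot e).
F ((\lnot d \to \lnot c) \to \lnot e): α-rule — add T (\lnot d \to \lnot c), F \lnot e.
T (a \to b): β-rule — branch into F a  //  T b.
  branch 1 (add F a):
    × closes — contains both a and \lnot a.
  branch 2 (add T b):
    T (b \to ((\lnot d \to \lnot c) \to \lnot e)): β-rule — branch into F b  //  T ((\lnot d \to \lnot c) \to \lnot e).
      branch 2.1 (add F b):
        × closes — contains both b and \lnot b.
      branch 2.2 (add T ((\lnot d \to \lnot c) \to \lnot e)):
        T (\lnot d \to \lnot c): β-rule — branch into F \lnot d  //  T \lnot c.
          branch 2.2.1 (add F \lnot d):
            T ((\lnot d \to \lnot c) \to \lnot e): β-rule — branch into F (\lnot d \to \lnot c)  //  T \lnot e.
              branch 2.2.1.1 (add F (\lnot d \to \lnot c)):
                F (\lnot d \to \lnot c): α-rule — add T \lnot d, F \lnot c.
                × closes — contains both d and \lnot d.
              branch 2.2.1.2 (add T \lnot e):
                × closes — contains both e and \lnot e.
          branch 2.2.2 (add T \lnot c):
            T ((\lnot d \to \lnot c) \to \lnot e): β-rule — branch into F (\lnot d \to \lnot c)  //  T \lnot e.
              branch 2.2.2.1 (add F (\lnot d \to \lnot c)):
                F (\lnot d \to \lnot c): α-rule — add T \lnot d, F \lnot c.
                × closes — contains both c and \lnot c.
              branch 2.2.2.2 (add T \lnot e):
                × closes — contains both e and \lnot e.
All 6 branches close.
Every branch closed, so the negation is unsatisfiable and the formula is valid.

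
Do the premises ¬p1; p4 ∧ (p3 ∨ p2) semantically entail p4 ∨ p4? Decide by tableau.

Initial set: {¬p1; (p4 ∧ (p3 ∨ p2)); ¬(p4 ∨ p4)}.
(p4 ∧ (p3 ∨ p2)): α-rule — add p4, (p3 ∨ p2).
¬(p4 ∨ p4): α-rule — add ¬p4, ¬p4.
× closes — contains both p4 and ¬p4.
All 1 branch closes.
Every branch closed, so the premises entail the conclusion.

Yes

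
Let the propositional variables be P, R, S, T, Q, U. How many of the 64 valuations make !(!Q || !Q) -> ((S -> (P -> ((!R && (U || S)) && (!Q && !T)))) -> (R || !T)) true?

58

Initial set: {(!(!Q || !Q) -> ((S -> (P -> ((!R && (U || S)) && (!Q && !T)))) -> (R || !T)))}.
(!(!Q || !Q) -> ((S -> (P -> ((!R && (U || S)) && (!Q && !T)))) -> (R || !T))): β-rule — branch into !!(!Q || !Q)  //  ((S -> (P -> ((!R && (U || S)) && (!Q && !T)))) -> (R || !T)).
  branch 1 (add !!(!Q || !Q)):
    !!(!Q || !Q): β-rule — branch into !Q  //  !Q.
      branch 1.1 (add !Q):
        ○ open, literals {Q=F}.
      branch 1.2 (add !Q):
        ○ open, literals {Q=F}.
  branch 2 (add ((S -> (P -> ((!R && (U || S)) && (!Q && !T)))) -> (R || !T))):
    ((S -> (P -> ((!R && (U || S)) && (!Q && !T)))) -> (R || !T)): β-rule — branch into !(S -> (P -> ((!R && (U || S)) && (!Q && !T))))  //  (R || !T).
      branch 2.1 (add !(S -> (P -> ((!R && (U || S)) && (!Q && !T))))):
        !(S -> (P -> ((!R && (U || S)) && (!Q && !T)))): α-rule — add S, !(P -> ((!R && (U || S)) && (!Q && !T))).
        !(P -> ((!R && (U || S)) && (!Q && !T))): α-rule — add P, !((!R && (U || S)) && (!Q && !T)).
        !((!R && (U || S)) && (!Q && !T)): β-rule — branch into !(!R && (U || S))  //  !(!Q && !T).
          branch 2.1.1 (add !(!R && (U || S))):
            !(!R && (U || S)): β-rule — branch into !!R  //  !(U || S).
              branch 2.1.1.1 (add !!R):
                ○ open, literals {P=T, R=T, S=T}.
              branch 2.1.1.2 (add !(U || S)):
                !(U || S): α-rule — add !U, !S.
                × closes — contains both S and !S.
          branch 2.1.2 (add !(!Q && !T)):
            !(!Q && !T): β-rule — branch into !!Q  //  !!T.
              branch 2.1.2.1 (add !!Q):
                ○ open, literals {P=T, Q=T, S=T}.
              branch 2.1.2.2 (add !!T):
                ○ open, literals {P=T, S=T, T=T}.
      branch 2.2 (add (R || !T)):
        (R || !T): β-rule — branch into R  //  !T.
          branch 2.2.1 (add R):
            ○ open, literals {R=T}.
          branch 2.2.2 (add !T):
            ○ open, literals {T=F}.
1 branch closed, 7 open.
Each open branch fixes some atoms; the unmentioned ones are free. Counting distinct full assignments: branch {Q=F} (P, R, S, T, U) contributes 32 new; branch {Q=F} (P, R, S, T, U) contributes 0 new; branch {P=T, R=T, S=T} (T, Q, U) contributes 4 new; branch {P=T, Q=T, S=T} (R, T, U) contributes 4 new; branch {P=T, S=T, T=T} (R, Q, U) contributes 0 new; branch {R=T} (P, S, T, Q, U) contributes 12 new; branch {T=F} (P, R, S, Q, U) contributes 6 new. Total: 58.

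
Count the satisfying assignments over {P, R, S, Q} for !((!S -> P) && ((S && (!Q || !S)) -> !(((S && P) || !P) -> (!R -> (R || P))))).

Initial set: {!((!S -> P) && ((S && (!Q || !S)) -> !(((S && P) || !P) -> (!R -> (R || P)))))}.
!((!S -> P) && ((S && (!Q || !S)) -> !(((S && P) || !P) -> (!R -> (R || P))))): β-rule — branch into !(!S -> P)  //  !((S && (!Q || !S)) -> !(((S && P) || !P) -> (!R -> (R || P)))).
  branch 1 (add !(!S -> P)):
    !(!S -> P): α-rule — add !S, !P.
    ○ open, literals {P=F, S=F}.
  branch 2 (add !((S && (!Q || !S)) -> !(((S && P) || !P) -> (!R -> (R || P))))):
    !((S && (!Q || !S)) -> !(((S && P) || !P) -> (!R -> (R || P)))): α-rule — add (S && (!Q || !S)), !!(((S && P) || !P) -> (!R -> (R || P))).
    (S && (!Q || !S)): α-rule — add S, (!Q || !S).
    !!(((S && P) || !P) -> (!R -> (R || P))): β-rule — branch into !((S && P) || !P)  //  (!R -> (R || P)).
      branch 2.1 (add !((S && P) || !P)):
        !((S && P) || !P): α-rule — add !(S && P), !!P.
        (!Q || !S): β-rule — branch into !Q  //  !S.
          branch 2.1.1 (add !Q):
            !(S && P): β-rule — branch into !S  //  !P.
              branch 2.1.1.1 (add !S):
                × closes — contains both S and !S.
              branch 2.1.1.2 (add !P):
                × closes — contains both P and !P.
          branch 2.1.2 (add !S):
            × closes — contains both S and !S.
      branch 2.2 (add (!R -> (R || P))):
        (!Q || !S): β-rule — branch into !Q  //  !S.
          branch 2.2.1 (add !Q):
            (!R -> (R || P)): β-rule — branch into !!R  //  (R || P).
              branch 2.2.1.1 (add !!R):
                ○ open, literals {Q=F, R=T, S=T}.
              branch 2.2.1.2 (add (R || P)):
                (R || P): β-rule — branch into R  //  P.
                  branch 2.2.1.2.1 (add R):
                    ○ open, literals {Q=F, R=T, S=T}.
                  branch 2.2.1.2.2 (add P):
                    ○ open, literals {P=T, Q=F, S=T}.
          branch 2.2.2 (add !S):
            × closes — contains both S and !S.
4 branches closed, 4 open.
Each open branch fixes some atoms; the unmentioned ones are free. Counting distinct full assignments: branch {P=F, S=F} (R, Q) contributes 4 new; branch {Q=F, R=T, S=T} (P) contributes 2 new; branch {Q=F, R=T, S=T} (P) contributes 0 new; branch {P=T, Q=F, S=T} (R) contributes 1 new. Total: 7.

7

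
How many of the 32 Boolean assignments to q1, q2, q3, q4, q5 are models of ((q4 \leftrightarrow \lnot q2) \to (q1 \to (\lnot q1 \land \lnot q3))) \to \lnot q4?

20

Initial set: {(((q4 \leftrightarrow \lnot q2) \to (q1 \to (\lnot q1 \land \lnot q3))) \to \lnot q4)}.
(((q4 \leftrightarrow \lnot q2) \to (q1 \to (\lnot q1 \land \lnot q3))) \to \lnot q4): β-rule — branch into \lnot ((q4 \leftrightarrow \lnot q2) \to (q1 \to (\lnot q1 \land \lnot q3)))  //  \lnot q4.
  branch 1 (add \lnot ((q4 \leftrightarrow \lnot q2) \to (q1 \to (\lnot q1 \land \lnot q3)))):
    \lnot ((q4 \leftrightarrow \lnot q2) \to (q1 \to (\lnot q1 \land \lnot q3))): α-rule — add (q4 \leftrightarrow \lnot q2), \lnot (q1 \to (\lnot q1 \land \lnot q3)).
    \lnot (q1 \to (\lnot q1 \land \lnot q3)): α-rule — add q1, \lnot (\lnot q1 \land \lnot q3).
    (q4 \leftrightarrow \lnot q2): β-rule — branch into q4, \lnot q2  //  \lnot q4, \lnot \lnot q2.
      branch 1.1 (add q4, \lnot q2):
        \lnot (\lnot q1 \land \lnot q3): β-rule — branch into \lnot \lnot q1  //  \lnot \lnot q3.
          branch 1.1.1 (add \lnot \lnot q1):
            ○ open, literals {q1=true, q2=false, q4=true}.
          branch 1.1.2 (add \lnot \lnot q3):
            ○ open, literals {q1=true, q2=false, q3=true, q4=true}.
      branch 1.2 (add \lnot q4, \lnot \lnot q2):
        \lnot (\lnot q1 \land \lnot q3): β-rule — branch into \lnot \lnot q1  //  \lnot \lnot q3.
          branch 1.2.1 (add \lnot \lnot q1):
            ○ open, literals {q1=true, q2=true, q4=false}.
          branch 1.2.2 (add \lnot \lnot q3):
            ○ open, literals {q1=true, q2=true, q3=true, q4=false}.
  branch 2 (add \lnot q4):
    ○ open, literals {q4=false}.
0 branches closed, 5 open.
Each open branch fixes some atoms; the unmentioned ones are free. Counting distinct full assignments: branch {q1=true, q2=false, q4=true} (q3, q5) contributes 4 new; branch {q1=true, q2=false, q3=true, q4=true} (q5) contributes 0 new; branch {q1=true, q2=true, q4=false} (q3, q5) contributes 4 new; branch {q1=true, q2=true, q3=true, q4=false} (q5) contributes 0 new; branch {q4=false} (q1, q2, q3, q5) contributes 12 new. Total: 20.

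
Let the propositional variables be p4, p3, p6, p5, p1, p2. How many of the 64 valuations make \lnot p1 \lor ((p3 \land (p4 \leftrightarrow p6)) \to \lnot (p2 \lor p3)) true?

Initial set: {T (\lnot p1 \lor ((p3 \land (p4 \leftrightarrow p6)) \to \lnot (p2 \lor p3)))}.
T (\lnot p1 \lor ((p3 \land (p4 \leftrightarrow p6)) \to \lnot (p2 \lor p3))): β-rule — branch into T \lnot p1  //  T ((p3 \land (p4 \leftrightarrow p6)) \to \lnot (p2 \lor p3)).
  branch 1 (add T \lnot p1):
    ○ open, literals {p1=false}.
  branch 2 (add T ((p3 \land (p4 \leftrightarrow p6)) \to \lnot (p2 \lor p3))):
    T ((p3 \land (p4 \leftrightarrow p6)) \to \lnot (p2 \lor p3)): β-rule — branch into F (p3 \land (p4 \leftrightarrow p6))  //  T \lnot (p2 \lor p3).
      branch 2.1 (add F (p3 \land (p4 \leftrightarrow p6))):
        F (p3 \land (p4 \leftrightarrow p6)): β-rule — branch into F p3  //  F (p4 \leftrightarrow p6).
          branch 2.1.1 (add F p3):
            ○ open, literals {p3=false}.
          branch 2.1.2 (add F (p4 \leftrightarrow p6)):
            F (p4 \leftrightarrow p6): β-rule — branch into T p4, F p6  //  F p4, T p6.
              branch 2.1.2.1 (add T p4, F p6):
                ○ open, literals {p4=true, p6=false}.
              branch 2.1.2.2 (add F p4, T p6):
                ○ open, literals {p4=false, p6=true}.
      branch 2.2 (add T \lnot (p2 \lor p3)):
        T \lnot (p2 \lor p3): α-rule — add F p2, F p3.
        ○ open, literals {p2=false, p3=false}.
0 branches closed, 5 open.
Each open branch fixes some atoms; the unmentioned ones are free. Counting distinct full assignments: branch {p1=false} (p4, p3, p6, p5, p2) contributes 32 new; branch {p3=false} (p4, p6, p5, p1, p2) contributes 16 new; branch {p4=true, p6=false} (p3, p5, p1, p2) contributes 4 new; branch {p4=false, p6=true} (p3, p5, p1, p2) contributes 4 new; branch {p2=false, p3=false} (p4, p6, p5, p1) contributes 0 new. Total: 56.

56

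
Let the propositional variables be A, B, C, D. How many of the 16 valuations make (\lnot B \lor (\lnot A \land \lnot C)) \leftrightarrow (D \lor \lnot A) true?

10

Initial set: {((\lnot B \lor (\lnot A \land \lnot C)) \leftrightarrow (D \lor \lnot A))}.
((\lnot B \lor (\lnot A \land \lnot C)) \leftrightarrow (D \lor \lnot A)): β-rule — branch into (\lnot B \lor (\lnot A \land \lnot C)), (D \lor \lnot A)  //  \lnot (\lnot B \lor (\lnot A \land \lnot C)), \lnot (D \lor \lnot A).
  branch 1 (add (\lnot B \lor (\lnot A \land \lnot C)), (D \lor \lnot A)):
    (\lnot B \lor (\lnot A \land \lnot C)): β-rule — branch into \lnot B  //  (\lnot A \land \lnot C).
      branch 1.1 (add \lnot B):
        (D \lor \lnot A): β-rule — branch into D  //  \lnot A.
          branch 1.1.1 (add D):
            ○ open, literals {B=F, D=T}.
          branch 1.1.2 (add \lnot A):
            ○ open, literals {A=F, B=F}.
      branch 1.2 (add (\lnot A \land \lnot C)):
        (\lnot A \land \lnot C): α-rule — add \lnot A, \lnot C.
        (D \lor \lnot A): β-rule — branch into D  //  \lnot A.
          branch 1.2.1 (add D):
            ○ open, literals {A=F, C=F, D=T}.
          branch 1.2.2 (add \lnot A):
            ○ open, literals {A=F, C=F}.
  branch 2 (add \lnot (\lnot B \lor (\lnot A \land \lnot C)), \lnot (D \lor \lnot A)):
    \lnot (\lnot B \lor (\lnot A \land \lnot C)): α-rule — add \lnot \lnot B, \lnot (\lnot A \land \lnot C).
    \lnot (D \lor \lnot A): α-rule — add \lnot D, \lnot \lnot A.
    \lnot (\lnot A \land \lnot C): β-rule — branch into \lnot \lnot A  //  \lnot \lnot C.
      branch 2.1 (add \lnot \lnot A):
        ○ open, literals {A=T, B=T, D=F}.
      branch 2.2 (add \lnot \lnot C):
        ○ open, literals {A=T, B=T, C=T, D=F}.
0 branches closed, 6 open.
Each open branch fixes some atoms; the unmentioned ones are free. Counting distinct full assignments: branch {B=F, D=T} (A, C) contributes 4 new; branch {A=F, B=F} (C, D) contributes 2 new; branch {A=F, C=F, D=T} (B) contributes 1 new; branch {A=F, C=F} (B, D) contributes 1 new; branch {A=T, B=T, D=F} (C) contributes 2 new; branch {A=T, B=T, C=T, D=F} (none free) contributes 0 new. Total: 10.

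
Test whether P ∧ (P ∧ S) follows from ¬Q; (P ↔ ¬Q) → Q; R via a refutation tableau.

No

Initial set: {¬Q; ((P ↔ ¬Q) → Q); R; ¬(P ∧ (P ∧ S))}.
((P ↔ ¬Q) → Q): β-rule — branch into ¬(P ↔ ¬Q)  //  Q.
  branch 1 (add ¬(P ↔ ¬Q)):
    ¬(P ∧ (P ∧ S)): β-rule — branch into ¬P  //  ¬(P ∧ S).
      branch 1.1 (add ¬P):
        ¬(P ↔ ¬Q): β-rule — branch into P, ¬¬Q  //  ¬P, ¬Q.
          branch 1.1.1 (add P, ¬¬Q):
            × closes — contains both P and ¬P.
          branch 1.1.2 (add ¬P, ¬Q):
            ○ open, literals {P=0, Q=0, R=1}.
      branch 1.2 (add ¬(P ∧ S)):
        ¬(P ↔ ¬Q): β-rule — branch into P, ¬¬Q  //  ¬P, ¬Q.
          branch 1.2.1 (add P, ¬¬Q):
            × closes — contains both Q and ¬Q.
          branch 1.2.2 (add ¬P, ¬Q):
            ¬(P ∧ S): β-rule — branch into ¬P  //  ¬S.
              branch 1.2.2.1 (add ¬P):
                ○ open, literals {P=0, Q=0, R=1}.
              branch 1.2.2.2 (add ¬S):
                ○ open, literals {P=0, Q=0, R=1, S=0}.
  branch 2 (add Q):
    × closes — contains both Q and ¬Q.
3 branches closed, 3 open.
An open branch gives a countermodel: P=0, Q=0, R=1 (unmentioned atoms arbitrary); the premises hold there but the conclusion fails.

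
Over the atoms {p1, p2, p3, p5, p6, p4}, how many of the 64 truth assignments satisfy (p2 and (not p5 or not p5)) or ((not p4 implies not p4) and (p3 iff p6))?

40

Initial set: {((p2 and (not p5 or not p5)) or ((not p4 implies not p4) and (p3 iff p6)))}.
((p2 and (not p5 or not p5)) or ((not p4 implies not p4) and (p3 iff p6))): β-rule — branch into (p2 and (not p5 or not p5))  //  ((not p4 implies not p4) and (p3 iff p6)).
  branch 1 (add (p2 and (not p5 or not p5))):
    (p2 and (not p5 or not p5)): α-rule — add p2, (not p5 or not p5).
    (not p5 or not p5): β-rule — branch into not p5  //  not p5.
      branch 1.1 (add not p5):
        ○ open, literals {p2=true, p5=false}.
      branch 1.2 (add not p5):
        ○ open, literals {p2=true, p5=false}.
  branch 2 (add ((not p4 implies not p4) and (p3 iff p6))):
    ((not p4 implies not p4) and (p3 iff p6)): α-rule — add (not p4 implies not p4), (p3 iff p6).
    (not p4 implies not p4): β-rule — branch into not not p4  //  not p4.
      branch 2.1 (add not not p4):
        (p3 iff p6): β-rule — branch into p3, p6  //  not p3, not p6.
          branch 2.1.1 (add p3, p6):
            ○ open, literals {p3=true, p4=true, p6=true}.
          branch 2.1.2 (add not p3, not p6):
            ○ open, literals {p3=false, p4=true, p6=false}.
      branch 2.2 (add not p4):
        (p3 iff p6): β-rule — branch into p3, p6  //  not p3, not p6.
          branch 2.2.1 (add p3, p6):
            ○ open, literals {p3=true, p4=false, p6=true}.
          branch 2.2.2 (add not p3, not p6):
            ○ open, literals {p3=false, p4=false, p6=false}.
0 branches closed, 6 open.
Each open branch fixes some atoms; the unmentioned ones are free. Counting distinct full assignments: branch {p2=true, p5=false} (p1, p3, p6, p4) contributes 16 new; branch {p2=true, p5=false} (p1, p3, p6, p4) contributes 0 new; branch {p3=true, p4=true, p6=true} (p1, p2, p5) contributes 6 new; branch {p3=false, p4=true, p6=false} (p1, p2, p5) contributes 6 new; branch {p3=true, p4=false, p6=true} (p1, p2, p5) contributes 6 new; branch {p3=false, p4=false, p6=false} (p1, p2, p5) contributes 6 new. Total: 40.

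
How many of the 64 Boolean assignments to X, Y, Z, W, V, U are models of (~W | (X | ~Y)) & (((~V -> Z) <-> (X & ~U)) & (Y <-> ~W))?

12

Initial set: {T ((~W | (X | ~Y)) & (((~V -> Z) <-> (X & ~U)) & (Y <-> ~W)))}.
T ((~W | (X | ~Y)) & (((~V -> Z) <-> (X & ~U)) & (Y <-> ~W))): α-rule — add T (~W | (X | ~Y)), T (((~V -> Z) <-> (X & ~U)) & (Y <-> ~W)).
T (((~V -> Z) <-> (X & ~U)) & (Y <-> ~W)): α-rule — add T ((~V -> Z) <-> (X & ~U)), T (Y <-> ~W).
T (~W | (X | ~Y)): β-rule — branch into T ~W  //  T (X | ~Y).
  branch 1 (add T ~W):
    T ((~V -> Z) <-> (X & ~U)): β-rule — branch into T (~V -> Z), T (X & ~U)  //  F (~V -> Z), F (X & ~U).
      branch 1.1 (add T (~V -> Z), T (X & ~U)):
        T (X & ~U): α-rule — add T X, T ~U.
        T (Y <-> ~W): β-rule — branch into T Y, T ~W  //  F Y, F ~W.
          branch 1.1.1 (add T Y, T ~W):
            T (~V -> Z): β-rule — branch into F ~V  //  T Z.
              branch 1.1.1.1 (add F ~V):
                ○ open, literals {U=F, V=T, W=F, X=T, Y=T}.
              branch 1.1.1.2 (add T Z):
                ○ open, literals {U=F, W=F, X=T, Y=T, Z=T}.
          branch 1.1.2 (add F Y, F ~W):
            × closes — contains both W and ~W.
      branch 1.2 (add F (~V -> Z), F (X & ~U)):
        F (~V -> Z): α-rule — add T ~V, F Z.
        T (Y <-> ~W): β-rule — branch into T Y, T ~W  //  F Y, F ~W.
          branch 1.2.1 (add T Y, T ~W):
            F (X & ~U): β-rule — branch into F X  //  F ~U.
              branch 1.2.1.1 (add F X):
                ○ open, literals {V=F, W=F, X=F, Y=T, Z=F}.
              branch 1.2.1.2 (add F ~U):
                ○ open, literals {U=T, V=F, W=F, Y=T, Z=F}.
          branch 1.2.2 (add F Y, F ~W):
            × closes — contains both W and ~W.
  branch 2 (add T (X | ~Y)):
    T ((~V -> Z) <-> (X & ~U)): β-rule — branch into T (~V -> Z), T (X & ~U)  //  F (~V -> Z), F (X & ~U).
      branch 2.1 (add T (~V -> Z), T (X & ~U)):
        T (X & ~U): α-rule — add T X, T ~U.
        T (Y <-> ~W): β-rule — branch into T Y, T ~W  //  F Y, F ~W.
          branch 2.1.1 (add T Y, T ~W):
            T (X | ~Y): β-rule — branch into T X  //  T ~Y.
              branch 2.1.1.1 (add T X):
                T (~V -> Z): β-rule — branch into F ~V  //  T Z.
                  branch 2.1.1.1.1 (add F ~V):
                    ○ open, literals {U=F, V=T, W=F, X=T, Y=T}.
                  branch 2.1.1.1.2 (add T Z):
                    ○ open, literals {U=F, W=F, X=T, Y=T, Z=T}.
              branch 2.1.1.2 (add T ~Y):
                × closes — contains both Y and ~Y.
          branch 2.1.2 (add F Y, F ~W):
            T (X | ~Y): β-rule — branch into T X  //  T ~Y.
              branch 2.1.2.1 (add T X):
                T (~V -> Z): β-rule — branch into F ~V  //  T Z.
                  branch 2.1.2.1.1 (add F ~V):
                    ○ open, literals {U=F, V=T, W=T, X=T, Y=F}.
                  branch 2.1.2.1.2 (add T Z):
                    ○ open, literals {U=F, W=T, X=T, Y=F, Z=T}.
              branch 2.1.2.2 (add T ~Y):
                T (~V -> Z): β-rule — branch into F ~V  //  T Z.
                  branch 2.1.2.2.1 (add F ~V):
                    ○ open, literals {U=F, V=T, W=T, X=T, Y=F}.
                  branch 2.1.2.2.2 (add T Z):
                    ○ open, literals {U=F, W=T, X=T, Y=F, Z=T}.
      branch 2.2 (add F (~V -> Z), F (X & ~U)):
        F (~V -> Z): α-rule — add T ~V, F Z.
        T (Y <-> ~W): β-rule — branch into T Y, T ~W  //  F Y, F ~W.
          branch 2.2.1 (add T Y, T ~W):
            T (X | ~Y): β-rule — branch into T X  //  T ~Y.
              branch 2.2.1.1 (add T X):
                F (X & ~U): β-rule — branch into F X  //  F ~U.
                  branch 2.2.1.1.1 (add F X):
                    × closes — contains both X and ~X.
                  branch 2.2.1.1.2 (add F ~U):
                    ○ open, literals {U=T, V=F, W=F, X=T, Y=T, Z=F}.
              branch 2.2.1.2 (add T ~Y):
                × closes — contains both Y and ~Y.
          branch 2.2.2 (add F Y, F ~W):
            T (X | ~Y): β-rule — branch into T X  //  T ~Y.
              branch 2.2.2.1 (add T X):
                F (X & ~U): β-rule — branch into F X  //  F ~U.
                  branch 2.2.2.1.1 (add F X):
                    × closes — contains both X and ~X.
                  branch 2.2.2.1.2 (add F ~U):
                    ○ open, literals {U=T, V=F, W=T, X=T, Y=F, Z=F}.
              branch 2.2.2.2 (add T ~Y):
                F (X & ~U): β-rule — branch into F X  //  F ~U.
                  branch 2.2.2.2.1 (add F X):
                    ○ open, literals {V=F, W=T, X=F, Y=F, Z=F}.
                  branch 2.2.2.2.2 (add F ~U):
                    ○ open, literals {U=T, V=F, W=T, Y=F, Z=F}.
6 branches closed, 14 open.
Each open branch fixes some atoms; the unmentioned ones are free. Counting distinct full assignments: branch {U=F, V=T, W=F, X=T, Y=T} (Z) contributes 2 new; branch {U=F, W=F, X=T, Y=T, Z=T} (V) contributes 1 new; branch {V=F, W=F, X=F, Y=T, Z=F} (U) contributes 2 new; branch {U=T, V=F, W=F, Y=T, Z=F} (X) contributes 1 new; branch {U=F, V=T, W=F, X=T, Y=T} (Z) contributes 0 new; branch {U=F, W=F, X=T, Y=T, Z=T} (V) contributes 0 new; branch {U=F, V=T, W=T, X=T, Y=F} (Z) contributes 2 new; branch {U=F, W=T, X=T, Y=F, Z=T} (V) contributes 1 new; branch {U=F, V=T, W=T, X=T, Y=F} (Z) contributes 0 new; branch {U=F, W=T, X=T, Y=F, Z=T} (V) contributes 0 new; branch {U=T, V=F, W=F, X=T, Y=T, Z=F} (none free) contributes 0 new; branch {U=T, V=F, W=T, X=T, Y=F, Z=F} (none free) contributes 1 new; branch {V=F, W=T, X=F, Y=F, Z=F} (U) contributes 2 new; branch {U=T, V=F, W=T, Y=F, Z=F} (X) contributes 0 new. Total: 12.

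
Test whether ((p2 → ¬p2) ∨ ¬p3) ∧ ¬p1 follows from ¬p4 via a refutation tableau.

Initial set: {¬p4; ¬(((p2 → ¬p2) ∨ ¬p3) ∧ ¬p1)}.
¬(((p2 → ¬p2) ∨ ¬p3) ∧ ¬p1): β-rule — branch into ¬((p2 → ¬p2) ∨ ¬p3)  //  ¬¬p1.
  branch 1 (add ¬((p2 → ¬p2) ∨ ¬p3)):
    ¬((p2 → ¬p2) ∨ ¬p3): α-rule — add ¬(p2 → ¬p2), ¬¬p3.
    ¬(p2 → ¬p2): α-rule — add p2, ¬¬p2.
    ○ open, literals {p2=1, p3=1, p4=0}.
  branch 2 (add ¬¬p1):
    ○ open, literals {p1=1, p4=0}.
0 branches closed, 2 open.
An open branch gives a countermodel: p2=1, p3=1, p4=0 (unmentioned atoms arbitrary); the premises hold there but the conclusion fails.

No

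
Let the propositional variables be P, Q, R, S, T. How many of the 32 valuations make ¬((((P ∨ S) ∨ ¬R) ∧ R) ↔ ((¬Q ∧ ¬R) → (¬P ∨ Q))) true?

16

Initial set: {¬((((P ∨ S) ∨ ¬R) ∧ R) ↔ ((¬Q ∧ ¬R) → (¬P ∨ Q)))}.
¬((((P ∨ S) ∨ ¬R) ∧ R) ↔ ((¬Q ∧ ¬R) → (¬P ∨ Q))): β-rule — branch into (((P ∨ S) ∨ ¬R) ∧ R), ¬((¬Q ∧ ¬R) → (¬P ∨ Q))  //  ¬(((P ∨ S) ∨ ¬R) ∧ R), ((¬Q ∧ ¬R) → (¬P ∨ Q)).
  branch 1 (add (((P ∨ S) ∨ ¬R) ∧ R), ¬((¬Q ∧ ¬R) → (¬P ∨ Q))):
    (((P ∨ S) ∨ ¬R) ∧ R): α-rule — add ((P ∨ S) ∨ ¬R), R.
    ¬((¬Q ∧ ¬R) → (¬P ∨ Q)): α-rule — add (¬Q ∧ ¬R), ¬(¬P ∨ Q).
    (¬Q ∧ ¬R): α-rule — add ¬Q, ¬R.
    × closes — contains both R and ¬R.
  branch 2 (add ¬(((P ∨ S) ∨ ¬R) ∧ R), ((¬Q ∧ ¬R) → (¬P ∨ Q))):
    ¬(((P ∨ S) ∨ ¬R) ∧ R): β-rule — branch into ¬((P ∨ S) ∨ ¬R)  //  ¬R.
      branch 2.1 (add ¬((P ∨ S) ∨ ¬R)):
        ¬((P ∨ S) ∨ ¬R): α-rule — add ¬(P ∨ S), ¬¬R.
        ¬(P ∨ S): α-rule — add ¬P, ¬S.
        ((¬Q ∧ ¬R) → (¬P ∨ Q)): β-rule — branch into ¬(¬Q ∧ ¬R)  //  (¬P ∨ Q).
          branch 2.1.1 (add ¬(¬Q ∧ ¬R)):
            ¬(¬Q ∧ ¬R): β-rule — branch into ¬¬Q  //  ¬¬R.
              branch 2.1.1.1 (add ¬¬Q):
                ○ open, literals {P=false, Q=true, R=true, S=false}.
              branch 2.1.1.2 (add ¬¬R):
                ○ open, literals {P=false, R=true, S=false}.
          branch 2.1.2 (add (¬P ∨ Q)):
            (¬P ∨ Q): β-rule — branch into ¬P  //  Q.
              branch 2.1.2.1 (add ¬P):
                ○ open, literals {P=false, R=true, S=false}.
              branch 2.1.2.2 (add Q):
                ○ open, literals {P=false, Q=true, R=true, S=false}.
      branch 2.2 (add ¬R):
        ((¬Q ∧ ¬R) → (¬P ∨ Q)): β-rule — branch into ¬(¬Q ∧ ¬R)  //  (¬P ∨ Q).
          branch 2.2.1 (add ¬(¬Q ∧ ¬R)):
            ¬(¬Q ∧ ¬R): β-rule — branch into ¬¬Q  //  ¬¬R.
              branch 2.2.1.1 (add ¬¬Q):
                ○ open, literals {Q=true, R=false}.
              branch 2.2.1.2 (add ¬¬R):
                × closes — contains both R and ¬R.
          branch 2.2.2 (add (¬P ∨ Q)):
            (¬P ∨ Q): β-rule — branch into ¬P  //  Q.
              branch 2.2.2.1 (add ¬P):
                ○ open, literals {P=false, R=false}.
              branch 2.2.2.2 (add Q):
                ○ open, literals {Q=true, R=false}.
2 branches closed, 7 open.
Each open branch fixes some atoms; the unmentioned ones are free. Counting distinct full assignments: branch {P=false, Q=true, R=true, S=false} (T) contributes 2 new; branch {P=false, R=true, S=false} (Q, T) contributes 2 new; branch {P=false, R=true, S=false} (Q, T) contributes 0 new; branch {P=false, Q=true, R=true, S=false} (T) contributes 0 new; branch {Q=true, R=false} (P, S, T) contributes 8 new; branch {P=false, R=false} (Q, S, T) contributes 4 new; branch {Q=true, R=false} (P, S, T) contributes 0 new. Total: 16.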